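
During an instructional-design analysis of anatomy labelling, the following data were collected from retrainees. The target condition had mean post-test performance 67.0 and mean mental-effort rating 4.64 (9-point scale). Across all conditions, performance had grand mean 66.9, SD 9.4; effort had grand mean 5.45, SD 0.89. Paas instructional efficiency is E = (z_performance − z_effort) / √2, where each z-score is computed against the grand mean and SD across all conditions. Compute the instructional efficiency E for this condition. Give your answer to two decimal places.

0.65

z_performance = (67.0 − 66.9) / 9.4 = 0.1000 / 9.4 = 0.0106.
z_effort = (4.64 − 5.45) / 0.89 = -0.8100 / 0.89 = -0.9101.
z_P − z_E = 0.0106 − (-0.9101) = 0.9207.
E = 0.9207 / √2 = 0.9207 / 1.41421 = 0.6510 ≈ 0.65.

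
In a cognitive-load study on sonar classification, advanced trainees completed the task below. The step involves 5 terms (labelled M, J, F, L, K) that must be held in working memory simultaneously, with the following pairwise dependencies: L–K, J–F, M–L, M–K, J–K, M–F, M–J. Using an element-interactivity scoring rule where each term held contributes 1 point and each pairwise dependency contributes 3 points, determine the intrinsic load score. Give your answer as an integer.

26

Count of terms held simultaneously: 5.
Count of pairwise dependencies listed: 7.
Element contribution: 5 × 1 = 5.
Interaction contribution: 7 × 3 = 21.
Intrinsic load = 5 + 21 = 26.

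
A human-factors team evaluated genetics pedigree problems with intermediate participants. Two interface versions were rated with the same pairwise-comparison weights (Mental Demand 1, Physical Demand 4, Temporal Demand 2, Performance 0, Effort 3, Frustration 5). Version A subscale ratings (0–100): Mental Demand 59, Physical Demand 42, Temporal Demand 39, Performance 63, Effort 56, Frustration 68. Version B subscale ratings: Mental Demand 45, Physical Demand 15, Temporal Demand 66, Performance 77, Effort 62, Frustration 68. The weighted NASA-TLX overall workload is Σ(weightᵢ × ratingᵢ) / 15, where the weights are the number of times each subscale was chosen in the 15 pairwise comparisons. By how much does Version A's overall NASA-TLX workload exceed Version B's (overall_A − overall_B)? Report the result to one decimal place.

3.3

Version A weighted sum = 1·59 + 4·42 + 2·39 + 0·63 + 3·56 + 5·68 = 59 + 168 + 78 + 0 + 168 + 340 = 813; overall_A = 813/15 = 54.2000.
Version B weighted sum = 1·45 + 4·15 + 2·66 + 0·77 + 3·62 + 5·68 = 45 + 60 + 132 + 0 + 186 + 340 = 763; overall_B = 763/15 = 50.8667.
Difference = 54.2000 − 50.8667 = 3.3333 ≈ 3.3.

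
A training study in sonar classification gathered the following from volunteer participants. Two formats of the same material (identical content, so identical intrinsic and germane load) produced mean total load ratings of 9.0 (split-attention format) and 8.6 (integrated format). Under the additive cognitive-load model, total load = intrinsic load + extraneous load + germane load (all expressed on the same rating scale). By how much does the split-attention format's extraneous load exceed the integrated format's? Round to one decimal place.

Intrinsic and germane load are equal across formats, so the difference in total load equals the difference in extraneous load.
Extraneous-load difference = 9.0 − 8.6 = 0.4.

0.4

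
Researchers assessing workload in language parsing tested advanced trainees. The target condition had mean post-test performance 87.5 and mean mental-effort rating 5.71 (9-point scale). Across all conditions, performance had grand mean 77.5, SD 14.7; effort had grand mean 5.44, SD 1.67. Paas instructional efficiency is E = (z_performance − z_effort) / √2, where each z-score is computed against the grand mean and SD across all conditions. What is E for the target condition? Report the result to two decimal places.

0.37

z_performance = (87.5 − 77.5) / 14.7 = 10.0000 / 14.7 = 0.6803.
z_effort = (5.71 − 5.44) / 1.67 = 0.2700 / 1.67 = 0.1617.
z_P − z_E = 0.6803 − 0.1617 = 0.5186.
E = 0.5186 / √2 = 0.5186 / 1.41421 = 0.3667 ≈ 0.37.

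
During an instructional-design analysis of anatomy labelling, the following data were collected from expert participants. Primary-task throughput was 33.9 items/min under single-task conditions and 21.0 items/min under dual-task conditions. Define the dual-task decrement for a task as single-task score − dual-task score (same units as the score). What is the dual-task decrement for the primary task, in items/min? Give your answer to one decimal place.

12.9

Decrement = 33.9 − 21.0 = 12.9000 items/min ≈ 12.9 items/min.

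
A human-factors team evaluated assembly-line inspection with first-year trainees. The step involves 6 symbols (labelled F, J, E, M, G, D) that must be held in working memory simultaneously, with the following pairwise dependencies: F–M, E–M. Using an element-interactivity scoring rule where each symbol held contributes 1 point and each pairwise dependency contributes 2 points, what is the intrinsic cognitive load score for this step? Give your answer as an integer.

10

Count of symbols held simultaneously: 6.
Count of pairwise dependencies listed: 2.
Element contribution: 6 × 1 = 6.
Interaction contribution: 2 × 2 = 4.
Intrinsic load = 6 + 4 = 10.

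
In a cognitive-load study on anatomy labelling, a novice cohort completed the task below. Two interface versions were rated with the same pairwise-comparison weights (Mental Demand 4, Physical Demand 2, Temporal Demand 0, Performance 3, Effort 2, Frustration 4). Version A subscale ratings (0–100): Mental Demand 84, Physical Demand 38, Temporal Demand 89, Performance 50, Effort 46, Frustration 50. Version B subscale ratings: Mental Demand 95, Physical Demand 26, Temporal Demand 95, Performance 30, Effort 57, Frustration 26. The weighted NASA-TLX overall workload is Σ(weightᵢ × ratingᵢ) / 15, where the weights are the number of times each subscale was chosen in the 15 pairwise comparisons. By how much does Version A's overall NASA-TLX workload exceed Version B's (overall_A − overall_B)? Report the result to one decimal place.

Version A weighted sum = 4·84 + 2·38 + 0·89 + 3·50 + 2·46 + 4·50 = 336 + 76 + 0 + 150 + 92 + 200 = 854; overall_A = 854/15 = 56.9333.
Version B weighted sum = 4·95 + 2·26 + 0·95 + 3·30 + 2·57 + 4·26 = 380 + 52 + 0 + 90 + 114 + 104 = 740; overall_B = 740/15 = 49.3333.
Difference = 56.9333 − 49.3333 = 7.6000 ≈ 7.6.

7.6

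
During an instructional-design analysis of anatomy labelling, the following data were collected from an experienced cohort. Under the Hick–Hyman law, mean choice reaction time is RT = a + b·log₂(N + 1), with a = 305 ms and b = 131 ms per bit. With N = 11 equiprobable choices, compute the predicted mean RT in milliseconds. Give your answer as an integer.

log₂(11 + 1) = log₂(12) = 3.5850.
RT = 305 + 131 × 3.5850 = 305 + 469.6350 = 774.6350 ms.
≈ 775 ms.

775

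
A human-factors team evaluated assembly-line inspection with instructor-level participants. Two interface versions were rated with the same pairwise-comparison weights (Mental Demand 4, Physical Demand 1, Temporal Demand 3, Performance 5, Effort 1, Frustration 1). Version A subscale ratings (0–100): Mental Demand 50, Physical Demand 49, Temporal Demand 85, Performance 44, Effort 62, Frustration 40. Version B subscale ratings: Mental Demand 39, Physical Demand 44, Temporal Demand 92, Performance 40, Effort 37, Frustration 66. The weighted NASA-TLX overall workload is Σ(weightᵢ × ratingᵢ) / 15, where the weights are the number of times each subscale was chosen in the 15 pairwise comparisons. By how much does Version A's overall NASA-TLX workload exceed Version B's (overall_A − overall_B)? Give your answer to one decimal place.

Version A weighted sum = 4·50 + 1·49 + 3·85 + 5·44 + 1·62 + 1·40 = 200 + 49 + 255 + 220 + 62 + 40 = 826; overall_A = 826/15 = 55.0667.
Version B weighted sum = 4·39 + 1·44 + 3·92 + 5·40 + 1·37 + 1·66 = 156 + 44 + 276 + 200 + 37 + 66 = 779; overall_B = 779/15 = 51.9333.
Difference = 55.0667 − 51.9333 = 3.1334 ≈ 3.1.

3.1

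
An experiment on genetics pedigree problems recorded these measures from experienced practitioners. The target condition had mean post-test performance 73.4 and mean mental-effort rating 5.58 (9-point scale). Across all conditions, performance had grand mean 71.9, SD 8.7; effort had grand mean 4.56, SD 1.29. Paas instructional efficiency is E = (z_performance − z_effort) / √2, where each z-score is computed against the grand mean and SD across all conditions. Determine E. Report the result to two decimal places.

z_performance = (73.4 − 71.9) / 8.7 = 1.5000 / 8.7 = 0.1724.
z_effort = (5.58 − 4.56) / 1.29 = 1.0200 / 1.29 = 0.7907.
z_P − z_E = 0.1724 − 0.7907 = -0.6183.
E = -0.6183 / √2 = -0.6183 / 1.41421 = -0.4372 ≈ -0.44.

-0.44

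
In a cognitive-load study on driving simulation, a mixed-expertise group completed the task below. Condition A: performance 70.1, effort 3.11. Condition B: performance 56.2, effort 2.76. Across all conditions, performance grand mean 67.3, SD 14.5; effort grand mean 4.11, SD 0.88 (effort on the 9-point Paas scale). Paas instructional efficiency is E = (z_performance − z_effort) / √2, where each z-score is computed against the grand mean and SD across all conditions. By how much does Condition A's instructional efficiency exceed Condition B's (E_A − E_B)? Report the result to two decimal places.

Condition A: z_P = (70.1 − 67.3)/14.5 = 0.1931; z_E = (3.11 − 4.11)/0.88 = -1.1364; E_A = (0.1931 − (-1.1364))/√2 = 0.9401.
Condition B: z_P = (56.2 − 67.3)/14.5 = -0.7655; z_E = (2.76 − 4.11)/0.88 = -1.5341; E_B = (-0.7655 − (-1.5341))/√2 = 0.5435.
E_A − E_B = 0.9401 − 0.5435 = 0.3966 ≈ 0.40.

0.40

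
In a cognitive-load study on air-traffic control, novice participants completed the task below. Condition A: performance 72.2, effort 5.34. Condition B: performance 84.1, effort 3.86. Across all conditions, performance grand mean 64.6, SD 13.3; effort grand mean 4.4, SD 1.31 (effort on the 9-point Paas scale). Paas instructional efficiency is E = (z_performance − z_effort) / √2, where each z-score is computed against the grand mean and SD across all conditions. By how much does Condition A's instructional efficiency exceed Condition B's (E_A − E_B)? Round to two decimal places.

Condition A: z_P = (72.2 − 64.6)/13.3 = 0.5714; z_E = (5.34 − 4.4)/1.31 = 0.7176; E_A = (0.5714 − 0.7176)/√2 = -0.1034.
Condition B: z_P = (84.1 − 64.6)/13.3 = 1.4662; z_E = (3.86 − 4.4)/1.31 = -0.4122; E_B = (1.4662 − (-0.4122))/√2 = 1.3282.
E_A − E_B = -0.1034 − 1.3282 = -1.4316 ≈ -1.43.

-1.43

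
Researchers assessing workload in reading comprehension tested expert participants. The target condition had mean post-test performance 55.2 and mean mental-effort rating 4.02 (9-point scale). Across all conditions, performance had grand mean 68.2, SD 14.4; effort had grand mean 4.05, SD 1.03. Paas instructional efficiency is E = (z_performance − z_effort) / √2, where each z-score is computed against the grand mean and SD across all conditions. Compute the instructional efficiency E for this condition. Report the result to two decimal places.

-0.62

z_performance = (55.2 − 68.2) / 14.4 = -13.0000 / 14.4 = -0.9028.
z_effort = (4.02 − 4.05) / 1.03 = -0.0300 / 1.03 = -0.0291.
z_P − z_E = -0.9028 − (-0.0291) = -0.8737.
E = -0.8737 / √2 = -0.8737 / 1.41421 = -0.6178 ≈ -0.62.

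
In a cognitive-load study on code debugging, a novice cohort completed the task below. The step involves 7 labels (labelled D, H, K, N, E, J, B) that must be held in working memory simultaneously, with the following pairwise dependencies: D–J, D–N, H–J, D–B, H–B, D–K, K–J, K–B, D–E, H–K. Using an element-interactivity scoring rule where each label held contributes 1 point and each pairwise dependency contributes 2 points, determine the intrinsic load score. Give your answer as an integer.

27

Count of labels held simultaneously: 7.
Count of pairwise dependencies listed: 10.
Element contribution: 7 × 1 = 7.
Interaction contribution: 10 × 2 = 20.
Intrinsic load = 7 + 20 = 27.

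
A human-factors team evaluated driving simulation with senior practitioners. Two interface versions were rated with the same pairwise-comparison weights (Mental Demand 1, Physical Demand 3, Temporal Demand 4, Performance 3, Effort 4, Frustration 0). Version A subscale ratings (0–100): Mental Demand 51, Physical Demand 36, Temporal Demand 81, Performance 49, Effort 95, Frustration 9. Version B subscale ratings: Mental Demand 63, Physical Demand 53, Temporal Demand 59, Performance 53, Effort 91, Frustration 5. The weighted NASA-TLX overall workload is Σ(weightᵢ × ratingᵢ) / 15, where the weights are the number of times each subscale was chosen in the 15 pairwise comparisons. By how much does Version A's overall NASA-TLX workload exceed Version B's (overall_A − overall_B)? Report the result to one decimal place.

1.9

Version A weighted sum = 1·51 + 3·36 + 4·81 + 3·49 + 4·95 + 0·9 = 51 + 108 + 324 + 147 + 380 + 0 = 1010; overall_A = 1010/15 = 67.3333.
Version B weighted sum = 1·63 + 3·53 + 4·59 + 3·53 + 4·91 + 0·5 = 63 + 159 + 236 + 159 + 364 + 0 = 981; overall_B = 981/15 = 65.4000.
Difference = 67.3333 − 65.4000 = 1.9333 ≈ 1.9.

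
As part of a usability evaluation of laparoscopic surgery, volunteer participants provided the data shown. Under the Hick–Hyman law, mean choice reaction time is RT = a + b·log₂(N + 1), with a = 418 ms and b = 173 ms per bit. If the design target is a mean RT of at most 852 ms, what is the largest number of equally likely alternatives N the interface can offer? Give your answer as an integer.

4

Set 418 + 173·log₂(N + 1) ≤ 852.
log₂(N + 1) ≤ (852 − 418) / 173 = 2.5087.
N + 1 ≤ 2^2.5087 = 5.6911.
N ≤ 4.6911, so the largest integer N is 4.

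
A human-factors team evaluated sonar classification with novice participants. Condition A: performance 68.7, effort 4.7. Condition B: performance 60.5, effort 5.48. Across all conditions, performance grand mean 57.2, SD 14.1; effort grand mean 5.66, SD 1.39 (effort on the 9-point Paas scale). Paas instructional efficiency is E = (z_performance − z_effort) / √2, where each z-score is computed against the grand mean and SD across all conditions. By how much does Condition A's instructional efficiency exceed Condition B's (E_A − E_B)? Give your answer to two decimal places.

0.81

Condition A: z_P = (68.7 − 57.2)/14.1 = 0.8156; z_E = (4.7 − 5.66)/1.39 = -0.6906; E_A = (0.8156 − (-0.6906))/√2 = 1.0650.
Condition B: z_P = (60.5 − 57.2)/14.1 = 0.2340; z_E = (5.48 − 5.66)/1.39 = -0.1295; E_B = (0.2340 − (-0.1295))/√2 = 0.2570.
E_A − E_B = 1.0650 − 0.2570 = 0.8080 ≈ 0.81.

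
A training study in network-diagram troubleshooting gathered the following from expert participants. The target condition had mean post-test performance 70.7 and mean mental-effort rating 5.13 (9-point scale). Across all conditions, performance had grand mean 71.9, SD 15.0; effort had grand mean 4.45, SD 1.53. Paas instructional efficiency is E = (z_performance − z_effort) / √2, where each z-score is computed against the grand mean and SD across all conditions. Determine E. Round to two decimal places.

z_performance = (70.7 − 71.9) / 15.0 = -1.2000 / 15.0 = -0.0800.
z_effort = (5.13 − 4.45) / 1.53 = 0.6800 / 1.53 = 0.4444.
z_P − z_E = -0.0800 − 0.4444 = -0.5244.
E = -0.5244 / √2 = -0.5244 / 1.41421 = -0.3708 ≈ -0.37.

-0.37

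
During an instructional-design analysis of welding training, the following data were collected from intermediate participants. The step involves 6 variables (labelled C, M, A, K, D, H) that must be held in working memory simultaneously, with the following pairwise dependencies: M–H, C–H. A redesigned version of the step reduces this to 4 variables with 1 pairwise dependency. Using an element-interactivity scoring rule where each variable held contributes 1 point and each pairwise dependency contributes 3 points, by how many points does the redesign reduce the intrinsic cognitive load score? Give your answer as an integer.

5

Original: 6 × 1 + 2 × 3 = 6 + 6 = 12.
Redesigned: 4 × 1 + 1 × 3 = 4 + 3 = 7.
Reduction = 12 − 7 = 5.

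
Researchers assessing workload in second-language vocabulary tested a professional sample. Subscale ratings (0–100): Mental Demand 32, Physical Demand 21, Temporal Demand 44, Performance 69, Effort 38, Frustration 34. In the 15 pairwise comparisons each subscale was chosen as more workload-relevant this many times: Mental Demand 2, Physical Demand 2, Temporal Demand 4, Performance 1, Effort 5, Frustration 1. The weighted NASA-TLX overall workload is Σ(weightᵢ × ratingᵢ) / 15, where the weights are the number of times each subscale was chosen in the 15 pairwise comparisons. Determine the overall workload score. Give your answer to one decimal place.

The tallies are the weights (they sum to 15).
Weighted sum = 2·32 + 2·21 + 4·44 + 1·69 + 5·38 + 1·34
            = 64 + 42 + 176 + 69 + 190 + 34 = 575.
Overall workload = 575 / 15 = 38.3333 ≈ 38.3.

38.3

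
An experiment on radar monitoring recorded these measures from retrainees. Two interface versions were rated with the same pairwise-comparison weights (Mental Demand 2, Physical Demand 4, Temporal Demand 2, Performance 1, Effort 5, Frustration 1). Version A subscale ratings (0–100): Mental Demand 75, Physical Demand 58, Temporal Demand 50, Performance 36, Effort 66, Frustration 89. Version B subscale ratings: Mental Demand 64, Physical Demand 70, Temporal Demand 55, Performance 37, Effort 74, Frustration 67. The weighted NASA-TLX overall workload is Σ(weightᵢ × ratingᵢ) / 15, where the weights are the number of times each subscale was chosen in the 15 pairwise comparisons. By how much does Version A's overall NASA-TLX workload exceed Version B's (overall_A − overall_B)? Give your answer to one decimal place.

-3.7

Version A weighted sum = 2·75 + 4·58 + 2·50 + 1·36 + 5·66 + 1·89 = 150 + 232 + 100 + 36 + 330 + 89 = 937; overall_A = 937/15 = 62.4667.
Version B weighted sum = 2·64 + 4·70 + 2·55 + 1·37 + 5·74 + 1·67 = 128 + 280 + 110 + 37 + 370 + 67 = 992; overall_B = 992/15 = 66.1333.
Difference = 62.4667 − 66.1333 = -3.6666 ≈ -3.7.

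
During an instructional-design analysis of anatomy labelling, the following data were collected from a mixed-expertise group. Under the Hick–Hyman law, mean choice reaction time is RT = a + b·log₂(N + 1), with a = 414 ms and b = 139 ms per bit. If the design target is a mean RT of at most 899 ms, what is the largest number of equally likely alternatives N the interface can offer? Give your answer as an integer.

Set 414 + 139·log₂(N + 1) ≤ 899.
log₂(N + 1) ≤ (899 − 414) / 139 = 3.4892.
N + 1 ≤ 2^3.4892 = 11.2293.
N ≤ 10.2293, so the largest integer N is 10.

10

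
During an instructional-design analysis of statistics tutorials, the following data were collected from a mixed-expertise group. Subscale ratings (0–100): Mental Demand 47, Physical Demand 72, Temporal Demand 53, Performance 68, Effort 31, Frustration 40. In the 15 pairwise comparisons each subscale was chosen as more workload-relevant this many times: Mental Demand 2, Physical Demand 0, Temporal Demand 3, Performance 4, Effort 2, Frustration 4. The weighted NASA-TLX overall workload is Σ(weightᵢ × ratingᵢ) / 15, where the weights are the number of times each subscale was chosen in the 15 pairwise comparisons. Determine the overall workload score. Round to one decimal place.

The tallies are the weights (they sum to 15).
Weighted sum = 2·47 + 0·72 + 3·53 + 4·68 + 2·31 + 4·40
            = 94 + 0 + 159 + 272 + 62 + 160 = 747.
Overall workload = 747 / 15 = 49.8000 ≈ 49.8.

49.8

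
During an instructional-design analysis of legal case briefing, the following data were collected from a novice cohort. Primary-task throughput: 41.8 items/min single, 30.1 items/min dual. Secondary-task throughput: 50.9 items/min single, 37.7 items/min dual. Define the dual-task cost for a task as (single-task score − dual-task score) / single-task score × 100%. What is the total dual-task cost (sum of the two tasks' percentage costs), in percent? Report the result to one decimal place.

Primary cost = (41.8 − 30.1) / 41.8 × 100% = 27.9904%.
Secondary cost = (50.9 − 37.7) / 50.9 × 100% = 25.9332%.
Total = 27.9904% + 25.9332% = 53.9236% ≈ 53.9%.

53.9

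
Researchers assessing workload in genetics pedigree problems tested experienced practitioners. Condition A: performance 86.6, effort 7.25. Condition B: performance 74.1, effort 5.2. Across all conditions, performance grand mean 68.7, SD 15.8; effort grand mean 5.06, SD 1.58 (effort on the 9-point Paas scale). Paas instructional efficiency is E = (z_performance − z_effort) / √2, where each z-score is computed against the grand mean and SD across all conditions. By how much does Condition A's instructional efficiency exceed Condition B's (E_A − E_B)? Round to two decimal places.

-0.36

Condition A: z_P = (86.6 − 68.7)/15.8 = 1.1329; z_E = (7.25 − 5.06)/1.58 = 1.3861; E_A = (1.1329 − 1.3861)/√2 = -0.1790.
Condition B: z_P = (74.1 − 68.7)/15.8 = 0.3418; z_E = (5.2 − 5.06)/1.58 = 0.0886; E_B = (0.3418 − 0.0886)/√2 = 0.1790.
E_A − E_B = -0.1790 − 0.1790 = -0.3580 ≈ -0.36.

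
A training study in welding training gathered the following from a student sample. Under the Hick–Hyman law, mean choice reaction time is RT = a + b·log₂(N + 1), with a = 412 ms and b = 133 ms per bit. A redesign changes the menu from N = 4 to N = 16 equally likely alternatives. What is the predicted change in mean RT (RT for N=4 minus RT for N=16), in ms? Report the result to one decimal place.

RT(4) = 412 + 133·log₂(5) = 412 + 133·2.3219 = 720.8127 ms.
RT(16) = 412 + 133·log₂(17) = 412 + 133·4.0875 = 955.6375 ms.
Difference = 720.8127 − 955.6375 = -234.8248 ≈ -234.8 ms.

-234.8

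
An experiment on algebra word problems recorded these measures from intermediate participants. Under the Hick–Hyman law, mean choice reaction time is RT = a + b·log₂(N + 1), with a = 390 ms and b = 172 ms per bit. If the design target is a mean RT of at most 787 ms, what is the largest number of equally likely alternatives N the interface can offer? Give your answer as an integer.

Set 390 + 172·log₂(N + 1) ≤ 787.
log₂(N + 1) ≤ (787 − 390) / 172 = 2.3081.
N + 1 ≤ 2^2.3081 = 4.9523.
N ≤ 3.9523, so the largest integer N is 3.

3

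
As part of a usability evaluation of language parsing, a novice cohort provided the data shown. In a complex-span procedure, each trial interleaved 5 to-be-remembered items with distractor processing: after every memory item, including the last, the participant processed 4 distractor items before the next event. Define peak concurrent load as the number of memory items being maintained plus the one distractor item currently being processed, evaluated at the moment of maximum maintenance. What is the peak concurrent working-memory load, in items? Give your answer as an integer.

Maintenance is greatest during the distractor(s) after memory item 5: all 5 memory items are being held.
One distractor item is concurrently being processed.
Peak concurrent load = 5 + 1 = 6 items.

6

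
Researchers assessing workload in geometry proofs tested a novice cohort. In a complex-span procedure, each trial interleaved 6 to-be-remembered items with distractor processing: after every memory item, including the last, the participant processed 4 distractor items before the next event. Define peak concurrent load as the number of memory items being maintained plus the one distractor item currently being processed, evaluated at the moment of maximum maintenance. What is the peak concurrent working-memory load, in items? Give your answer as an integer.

Maintenance is greatest during the distractor(s) after memory item 6: all 6 memory items are being held.
One distractor item is concurrently being processed.
Peak concurrent load = 6 + 1 = 7 items.

7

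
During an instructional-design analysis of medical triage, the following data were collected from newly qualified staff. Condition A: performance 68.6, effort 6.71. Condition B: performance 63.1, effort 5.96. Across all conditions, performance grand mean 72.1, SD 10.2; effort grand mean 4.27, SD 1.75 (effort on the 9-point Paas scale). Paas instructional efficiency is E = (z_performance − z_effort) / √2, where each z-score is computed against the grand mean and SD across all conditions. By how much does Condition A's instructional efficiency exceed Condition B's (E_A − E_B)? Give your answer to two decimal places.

0.08

Condition A: z_P = (68.6 − 72.1)/10.2 = -0.3431; z_E = (6.71 − 4.27)/1.75 = 1.3943; E_A = (-0.3431 − 1.3943)/√2 = -1.2285.
Condition B: z_P = (63.1 − 72.1)/10.2 = -0.8824; z_E = (5.96 − 4.27)/1.75 = 0.9657; E_B = (-0.8824 − 0.9657)/√2 = -1.3068.
E_A − E_B = -1.2285 − (-1.3068) = 0.0783 ≈ 0.08.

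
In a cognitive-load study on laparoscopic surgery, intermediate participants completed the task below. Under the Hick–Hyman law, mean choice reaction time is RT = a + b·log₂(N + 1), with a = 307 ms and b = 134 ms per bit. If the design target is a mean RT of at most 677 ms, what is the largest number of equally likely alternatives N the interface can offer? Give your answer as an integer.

Set 307 + 134·log₂(N + 1) ≤ 677.
log₂(N + 1) ≤ (677 − 307) / 134 = 2.7612.
N + 1 ≤ 2^2.7612 = 6.7796.
N ≤ 5.7796, so the largest integer N is 5.

5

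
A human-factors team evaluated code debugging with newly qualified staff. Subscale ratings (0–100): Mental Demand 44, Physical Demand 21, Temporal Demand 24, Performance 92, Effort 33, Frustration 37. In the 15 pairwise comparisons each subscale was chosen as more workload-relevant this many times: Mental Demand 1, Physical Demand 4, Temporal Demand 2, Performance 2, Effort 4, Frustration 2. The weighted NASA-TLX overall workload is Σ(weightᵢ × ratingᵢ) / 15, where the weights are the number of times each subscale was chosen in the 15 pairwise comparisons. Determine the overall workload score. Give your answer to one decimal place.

37.7

The tallies are the weights (they sum to 15).
Weighted sum = 1·44 + 4·21 + 2·24 + 2·92 + 4·33 + 2·37
            = 44 + 84 + 48 + 184 + 132 + 74 = 566.
Overall workload = 566 / 15 = 37.7333 ≈ 37.7.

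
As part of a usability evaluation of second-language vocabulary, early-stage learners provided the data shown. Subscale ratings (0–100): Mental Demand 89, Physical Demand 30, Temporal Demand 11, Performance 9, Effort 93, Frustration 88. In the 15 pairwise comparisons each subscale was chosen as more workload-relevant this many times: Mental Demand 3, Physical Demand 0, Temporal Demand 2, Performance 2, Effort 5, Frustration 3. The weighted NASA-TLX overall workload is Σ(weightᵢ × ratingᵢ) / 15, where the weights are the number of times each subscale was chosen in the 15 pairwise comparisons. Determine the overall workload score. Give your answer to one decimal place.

The tallies are the weights (they sum to 15).
Weighted sum = 3·89 + 0·30 + 2·11 + 2·9 + 5·93 + 3·88
            = 267 + 0 + 22 + 18 + 465 + 264 = 1036.
Overall workload = 1036 / 15 = 69.0667 ≈ 69.1.

69.1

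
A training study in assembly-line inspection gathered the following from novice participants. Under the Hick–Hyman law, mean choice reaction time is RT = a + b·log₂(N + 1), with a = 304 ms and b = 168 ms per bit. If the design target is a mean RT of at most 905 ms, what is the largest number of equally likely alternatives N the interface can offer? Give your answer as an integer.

Set 304 + 168·log₂(N + 1) ≤ 905.
log₂(N + 1) ≤ (905 − 304) / 168 = 3.5774.
N + 1 ≤ 2^3.5774 = 11.9373.
N ≤ 10.9373, so the largest integer N is 10.

10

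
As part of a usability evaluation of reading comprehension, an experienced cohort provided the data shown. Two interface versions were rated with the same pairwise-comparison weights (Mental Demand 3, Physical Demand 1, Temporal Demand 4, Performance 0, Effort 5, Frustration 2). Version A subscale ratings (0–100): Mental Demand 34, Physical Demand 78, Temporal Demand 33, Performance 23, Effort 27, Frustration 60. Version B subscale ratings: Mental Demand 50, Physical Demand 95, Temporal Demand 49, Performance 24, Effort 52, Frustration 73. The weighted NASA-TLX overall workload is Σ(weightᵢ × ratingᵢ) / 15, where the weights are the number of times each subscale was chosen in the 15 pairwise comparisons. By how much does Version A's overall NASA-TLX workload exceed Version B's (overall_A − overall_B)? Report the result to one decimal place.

Version A weighted sum = 3·34 + 1·78 + 4·33 + 0·23 + 5·27 + 2·60 = 102 + 78 + 132 + 0 + 135 + 120 = 567; overall_A = 567/15 = 37.8000.
Version B weighted sum = 3·50 + 1·95 + 4·49 + 0·24 + 5·52 + 2·73 = 150 + 95 + 196 + 0 + 260 + 146 = 847; overall_B = 847/15 = 56.4667.
Difference = 37.8000 − 56.4667 = -18.6667 ≈ -18.7.

-18.7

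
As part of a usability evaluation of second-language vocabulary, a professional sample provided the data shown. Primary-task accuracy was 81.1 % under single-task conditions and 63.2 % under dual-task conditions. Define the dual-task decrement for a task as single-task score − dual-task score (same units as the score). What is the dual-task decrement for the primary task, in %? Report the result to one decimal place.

17.9

Decrement = 81.1 − 63.2 = 17.9000 % ≈ 17.9 %.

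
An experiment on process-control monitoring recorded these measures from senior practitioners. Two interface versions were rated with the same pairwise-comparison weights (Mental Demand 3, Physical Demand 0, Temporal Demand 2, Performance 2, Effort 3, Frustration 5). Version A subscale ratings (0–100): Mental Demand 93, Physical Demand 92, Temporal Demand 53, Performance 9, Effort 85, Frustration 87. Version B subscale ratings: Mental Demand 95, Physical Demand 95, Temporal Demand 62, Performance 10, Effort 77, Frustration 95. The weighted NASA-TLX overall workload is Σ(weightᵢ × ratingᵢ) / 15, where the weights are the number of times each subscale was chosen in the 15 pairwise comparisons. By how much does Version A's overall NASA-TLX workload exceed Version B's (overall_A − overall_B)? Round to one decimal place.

Version A weighted sum = 3·93 + 0·92 + 2·53 + 2·9 + 3·85 + 5·87 = 279 + 0 + 106 + 18 + 255 + 435 = 1093; overall_A = 1093/15 = 72.8667.
Version B weighted sum = 3·95 + 0·95 + 2·62 + 2·10 + 3·77 + 5·95 = 285 + 0 + 124 + 20 + 231 + 475 = 1135; overall_B = 1135/15 = 75.6667.
Difference = 72.8667 − 75.6667 = -2.8000 ≈ -2.8.

-2.8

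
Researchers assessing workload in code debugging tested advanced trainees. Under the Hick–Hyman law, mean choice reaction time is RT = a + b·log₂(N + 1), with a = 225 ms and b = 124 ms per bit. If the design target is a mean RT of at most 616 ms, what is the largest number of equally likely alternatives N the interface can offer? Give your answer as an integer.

7

Set 225 + 124·log₂(N + 1) ≤ 616.
log₂(N + 1) ≤ (616 − 225) / 124 = 3.1532.
N + 1 ≤ 2^3.1532 = 8.8963.
N ≤ 7.8963, so the largest integer N is 7.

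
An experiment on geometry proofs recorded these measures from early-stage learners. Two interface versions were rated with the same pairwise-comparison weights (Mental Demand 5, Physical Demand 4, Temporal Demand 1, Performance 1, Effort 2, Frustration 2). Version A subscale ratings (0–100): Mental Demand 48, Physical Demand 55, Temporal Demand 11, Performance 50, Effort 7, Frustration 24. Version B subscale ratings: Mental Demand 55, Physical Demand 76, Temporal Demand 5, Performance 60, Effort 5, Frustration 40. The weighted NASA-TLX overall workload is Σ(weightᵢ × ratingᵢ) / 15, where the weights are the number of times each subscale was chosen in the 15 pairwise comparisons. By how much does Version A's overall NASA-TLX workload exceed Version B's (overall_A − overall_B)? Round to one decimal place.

-10.1

Version A weighted sum = 5·48 + 4·55 + 1·11 + 1·50 + 2·7 + 2·24 = 240 + 220 + 11 + 50 + 14 + 48 = 583; overall_A = 583/15 = 38.8667.
Version B weighted sum = 5·55 + 4·76 + 1·5 + 1·60 + 2·5 + 2·40 = 275 + 304 + 5 + 60 + 10 + 80 = 734; overall_B = 734/15 = 48.9333.
Difference = 38.8667 − 48.9333 = -10.0666 ≈ -10.1.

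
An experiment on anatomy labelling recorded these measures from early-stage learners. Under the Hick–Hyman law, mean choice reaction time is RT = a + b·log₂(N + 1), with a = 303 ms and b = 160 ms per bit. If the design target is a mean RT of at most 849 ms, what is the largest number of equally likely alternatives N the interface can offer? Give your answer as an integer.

9

Set 303 + 160·log₂(N + 1) ≤ 849.
log₂(N + 1) ≤ (849 − 303) / 160 = 3.4125.
N + 1 ≤ 2^3.4125 = 10.6479.
N ≤ 9.6479, so the largest integer N is 9.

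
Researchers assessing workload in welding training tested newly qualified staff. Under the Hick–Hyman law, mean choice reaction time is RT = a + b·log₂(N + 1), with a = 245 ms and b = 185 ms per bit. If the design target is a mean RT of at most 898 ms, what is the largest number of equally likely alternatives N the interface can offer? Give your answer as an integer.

Set 245 + 185·log₂(N + 1) ≤ 898.
log₂(N + 1) ≤ (898 − 245) / 185 = 3.5297.
N + 1 ≤ 2^3.5297 = 11.5490.
N ≤ 10.5490, so the largest integer N is 10.

10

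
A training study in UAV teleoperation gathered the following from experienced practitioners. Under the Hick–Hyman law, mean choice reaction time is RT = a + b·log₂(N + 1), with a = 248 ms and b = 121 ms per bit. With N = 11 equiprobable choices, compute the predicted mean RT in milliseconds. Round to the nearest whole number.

log₂(11 + 1) = log₂(12) = 3.5850.
RT = 248 + 121 × 3.5850 = 248 + 433.7850 = 681.7850 ms.
≈ 682 ms.

682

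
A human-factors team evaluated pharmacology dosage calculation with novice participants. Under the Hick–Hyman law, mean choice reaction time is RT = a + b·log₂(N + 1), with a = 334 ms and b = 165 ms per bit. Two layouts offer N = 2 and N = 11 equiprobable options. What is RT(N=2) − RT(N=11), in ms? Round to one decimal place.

-330.0

RT(2) = 334 + 165·log₂(3) = 334 + 165·1.5850 = 595.5250 ms.
RT(11) = 334 + 165·log₂(12) = 334 + 165·3.5850 = 925.5250 ms.
Difference = 595.5250 − 925.5250 = -330.0000 ≈ -330.0 ms.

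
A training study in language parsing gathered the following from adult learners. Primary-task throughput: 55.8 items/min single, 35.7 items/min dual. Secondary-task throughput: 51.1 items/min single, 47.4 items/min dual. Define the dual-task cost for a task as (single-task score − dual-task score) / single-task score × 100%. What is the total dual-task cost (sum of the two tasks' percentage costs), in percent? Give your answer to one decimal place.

43.3

Primary cost = (55.8 − 35.7) / 55.8 × 100% = 36.0215%.
Secondary cost = (51.1 − 47.4) / 51.1 × 100% = 7.2407%.
Total = 36.0215% + 7.2407% = 43.2622% ≈ 43.3%.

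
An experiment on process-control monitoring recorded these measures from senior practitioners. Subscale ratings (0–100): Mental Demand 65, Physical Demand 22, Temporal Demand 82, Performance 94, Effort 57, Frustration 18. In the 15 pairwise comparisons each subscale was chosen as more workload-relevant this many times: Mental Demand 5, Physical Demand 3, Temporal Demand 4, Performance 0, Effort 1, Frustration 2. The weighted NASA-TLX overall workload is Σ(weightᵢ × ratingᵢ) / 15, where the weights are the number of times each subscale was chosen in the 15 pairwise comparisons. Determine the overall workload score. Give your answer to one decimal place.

The tallies are the weights (they sum to 15).
Weighted sum = 5·65 + 3·22 + 4·82 + 0·94 + 1·57 + 2·18
            = 325 + 66 + 328 + 0 + 57 + 36 = 812.
Overall workload = 812 / 15 = 54.1333 ≈ 54.1.

54.1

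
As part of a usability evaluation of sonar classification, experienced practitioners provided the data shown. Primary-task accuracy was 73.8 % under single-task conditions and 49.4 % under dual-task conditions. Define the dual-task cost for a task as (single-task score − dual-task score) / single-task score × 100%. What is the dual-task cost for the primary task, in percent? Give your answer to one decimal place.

Cost = (73.8 − 49.4) / 73.8 × 100%
     = 24.4000 / 73.8 × 100% = 33.0623%.
≈ 33.1%.

33.1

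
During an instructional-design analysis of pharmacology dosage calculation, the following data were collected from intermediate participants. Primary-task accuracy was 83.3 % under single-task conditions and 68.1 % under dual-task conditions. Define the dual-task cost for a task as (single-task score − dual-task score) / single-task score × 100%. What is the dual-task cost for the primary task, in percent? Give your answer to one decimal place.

Cost = (83.3 − 68.1) / 83.3 × 100%
     = 15.2000 / 83.3 × 100% = 18.2473%.
≈ 18.2%.

18.2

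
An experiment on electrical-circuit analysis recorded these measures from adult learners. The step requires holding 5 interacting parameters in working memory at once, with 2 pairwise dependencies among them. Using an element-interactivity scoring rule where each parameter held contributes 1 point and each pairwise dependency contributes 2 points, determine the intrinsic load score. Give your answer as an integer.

Element contribution: 5 × 1 = 5.
Interaction contribution: 2 × 2 = 4.
Intrinsic load = 5 + 4 = 9.

9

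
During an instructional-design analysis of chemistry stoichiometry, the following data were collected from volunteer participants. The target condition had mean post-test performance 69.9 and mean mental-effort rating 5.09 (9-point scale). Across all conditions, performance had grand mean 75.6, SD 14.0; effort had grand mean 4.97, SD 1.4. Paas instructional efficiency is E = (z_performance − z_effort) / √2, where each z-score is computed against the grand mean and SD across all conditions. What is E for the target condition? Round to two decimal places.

-0.35

z_performance = (69.9 − 75.6) / 14.0 = -5.7000 / 14.0 = -0.4071.
z_effort = (5.09 − 4.97) / 1.4 = 0.1200 / 1.4 = 0.0857.
z_P − z_E = -0.4071 − 0.0857 = -0.4928.
E = -0.4928 / √2 = -0.4928 / 1.41421 = -0.3485 ≈ -0.35.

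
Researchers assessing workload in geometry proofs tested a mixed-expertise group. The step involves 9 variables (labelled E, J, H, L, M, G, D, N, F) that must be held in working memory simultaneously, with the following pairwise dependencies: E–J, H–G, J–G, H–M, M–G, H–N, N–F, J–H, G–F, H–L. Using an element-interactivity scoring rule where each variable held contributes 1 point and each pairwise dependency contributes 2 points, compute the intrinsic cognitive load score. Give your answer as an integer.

29

Count of variables held simultaneously: 9.
Count of pairwise dependencies listed: 10.
Element contribution: 9 × 1 = 9.
Interaction contribution: 10 × 2 = 20.
Intrinsic load = 9 + 20 = 29.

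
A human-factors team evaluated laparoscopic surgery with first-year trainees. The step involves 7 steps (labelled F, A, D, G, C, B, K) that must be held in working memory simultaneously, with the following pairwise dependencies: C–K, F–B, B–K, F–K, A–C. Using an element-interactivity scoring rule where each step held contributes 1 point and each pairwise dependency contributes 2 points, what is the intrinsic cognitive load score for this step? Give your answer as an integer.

Count of steps held simultaneously: 7.
Count of pairwise dependencies listed: 5.
Element contribution: 7 × 1 = 7.
Interaction contribution: 5 × 2 = 10.
Intrinsic load = 7 + 10 = 17.

17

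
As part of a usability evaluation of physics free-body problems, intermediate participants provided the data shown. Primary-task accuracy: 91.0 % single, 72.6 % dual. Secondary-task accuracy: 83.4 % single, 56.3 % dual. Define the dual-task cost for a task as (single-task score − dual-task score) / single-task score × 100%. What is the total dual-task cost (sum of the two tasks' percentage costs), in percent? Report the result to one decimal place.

52.7

Primary cost = (91.0 − 72.6) / 91.0 × 100% = 20.2198%.
Secondary cost = (83.4 − 56.3) / 83.4 × 100% = 32.4940%.
Total = 20.2198% + 32.4940% = 52.7138% ≈ 52.7%.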